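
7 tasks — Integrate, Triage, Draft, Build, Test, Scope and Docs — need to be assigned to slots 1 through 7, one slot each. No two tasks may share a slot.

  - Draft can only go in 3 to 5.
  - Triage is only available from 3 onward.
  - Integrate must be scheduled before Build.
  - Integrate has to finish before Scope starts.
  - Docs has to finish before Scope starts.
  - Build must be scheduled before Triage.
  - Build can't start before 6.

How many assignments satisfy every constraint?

24

Splitting on Integrate: it can be 1 (9), 2 (9), 3 (4), 4 (2). Listing each branch's schedules as (Triage, Draft, Build, Test, Scope, Docs):
Integrate=1: (7,3,6,2,5,4) (7,3,6,4,5,2) (7,3,6,5,4,2) (7,4,6,2,5,3) (7,4,6,3,5,2) (7,4,6,5,3,2) (7,5,6,2,4,3) (7,5,6,3,4,2) (7,5,6,4,3,2) — 9.
Integrate=2: (7,3,6,1,5,4) (7,3,6,4,5,1) (7,3,6,5,4,1) (7,4,6,1,5,3) (7,4,6,3,5,1) (7,4,6,5,3,1) (7,5,6,1,4,3) (7,5,6,3,4,1) (7,5,6,4,3,1) — 9.
Integrate=3: (7,4,6,1,5,2) (7,4,6,2,5,1) (7,5,6,1,4,2) (7,5,6,2,4,1) — 4.
Integrate=4: (7,3,6,1,5,2) (7,3,6,2,5,1) — 2.
Summing: 9 + 9 + 4 + 2 = 24.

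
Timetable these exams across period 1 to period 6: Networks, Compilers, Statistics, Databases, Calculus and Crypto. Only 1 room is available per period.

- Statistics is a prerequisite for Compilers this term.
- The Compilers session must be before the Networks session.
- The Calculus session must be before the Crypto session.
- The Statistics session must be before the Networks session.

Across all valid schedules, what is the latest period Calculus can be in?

Downstream work caps Calculus at period 5.
Calculus at period 5 is achievable: Networks -> period 3; Crypto -> period 6; Databases -> period 4; Statistics -> period 1; Compilers -> period 2; Calculus -> period 5.

period 5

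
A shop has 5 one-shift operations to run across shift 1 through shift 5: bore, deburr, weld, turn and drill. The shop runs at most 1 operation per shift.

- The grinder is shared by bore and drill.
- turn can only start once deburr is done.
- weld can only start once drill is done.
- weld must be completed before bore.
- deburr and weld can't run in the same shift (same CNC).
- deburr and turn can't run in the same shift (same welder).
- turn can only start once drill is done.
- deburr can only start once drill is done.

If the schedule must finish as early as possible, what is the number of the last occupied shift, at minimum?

5

The precedence chain requires at least 3 distinct shifts.
With at most 1 per shift and 5 operations, at least 5 shifts are needed.
5 works (last occupied shift: shift 5): for example weld=shift 3, drill=shift 1, bore=shift 5, turn=shift 4, deburr=shift 2.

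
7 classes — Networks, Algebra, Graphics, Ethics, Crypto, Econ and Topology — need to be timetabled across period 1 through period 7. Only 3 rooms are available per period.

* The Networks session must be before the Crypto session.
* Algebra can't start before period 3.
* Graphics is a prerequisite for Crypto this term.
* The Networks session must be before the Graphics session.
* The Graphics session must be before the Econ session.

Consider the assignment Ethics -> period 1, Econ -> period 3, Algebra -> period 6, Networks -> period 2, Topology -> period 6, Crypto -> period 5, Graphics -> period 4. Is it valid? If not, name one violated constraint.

The Networks session must be before the Graphics session — holds.
Graphics is a prerequisite for Crypto this term — holds.
Algebra can't start before period 3 — holds.
The Networks session must be before the Crypto session — holds.
Only 3 rooms are available per period — holds.
The Graphics session must be before the Econ session — violated.

Invalid. The Graphics session must be before the Econ session.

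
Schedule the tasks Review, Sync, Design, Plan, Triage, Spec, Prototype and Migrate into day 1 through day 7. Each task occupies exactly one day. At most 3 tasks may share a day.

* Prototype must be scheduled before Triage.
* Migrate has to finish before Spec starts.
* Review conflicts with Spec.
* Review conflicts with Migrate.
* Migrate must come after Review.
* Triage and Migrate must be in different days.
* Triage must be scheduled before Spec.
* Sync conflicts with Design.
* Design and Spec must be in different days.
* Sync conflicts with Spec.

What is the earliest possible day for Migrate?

Precedence pushes Migrate to at least day 2; downstream work caps Migrate at day 6.
Migrate at day 2 is achievable: Spec -> day 4, Prototype -> day 1, Review -> day 1, Sync -> day 1, Design -> day 2, Plan -> day 2, Migrate -> day 2, Triage -> day 3.

day 2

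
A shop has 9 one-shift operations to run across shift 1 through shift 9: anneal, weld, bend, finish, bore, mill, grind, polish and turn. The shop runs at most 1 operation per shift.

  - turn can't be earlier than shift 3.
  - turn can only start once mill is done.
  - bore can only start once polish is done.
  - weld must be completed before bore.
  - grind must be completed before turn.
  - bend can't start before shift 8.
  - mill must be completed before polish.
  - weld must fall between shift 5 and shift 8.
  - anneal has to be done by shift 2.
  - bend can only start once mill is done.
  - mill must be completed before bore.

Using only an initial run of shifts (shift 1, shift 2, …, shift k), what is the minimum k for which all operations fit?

The precedence chain requires at least 3 distinct shifts.
With at most 1 per shift and 9 operations, at least 9 shifts are needed.
bend can't be placed before shift 8, so the schedule must run through at least shift 8.
9 works (last occupied shift: shift 9): for example polish=shift 6; mill=shift 2; weld=shift 5; anneal=shift 1; grind=shift 3; finish=shift 9; bend=shift 8; turn=shift 4; bore=shift 7.

9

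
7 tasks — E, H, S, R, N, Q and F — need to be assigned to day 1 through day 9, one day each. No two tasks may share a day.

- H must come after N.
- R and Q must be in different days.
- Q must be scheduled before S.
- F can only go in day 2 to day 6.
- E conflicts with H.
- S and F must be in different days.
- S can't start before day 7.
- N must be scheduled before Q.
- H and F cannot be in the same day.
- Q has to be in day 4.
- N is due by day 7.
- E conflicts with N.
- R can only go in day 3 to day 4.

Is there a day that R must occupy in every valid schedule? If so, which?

day 3

R's window is day 3–day 4.
Q is fixed at day 4, and R can't share a day with Q.
So R must be day 3.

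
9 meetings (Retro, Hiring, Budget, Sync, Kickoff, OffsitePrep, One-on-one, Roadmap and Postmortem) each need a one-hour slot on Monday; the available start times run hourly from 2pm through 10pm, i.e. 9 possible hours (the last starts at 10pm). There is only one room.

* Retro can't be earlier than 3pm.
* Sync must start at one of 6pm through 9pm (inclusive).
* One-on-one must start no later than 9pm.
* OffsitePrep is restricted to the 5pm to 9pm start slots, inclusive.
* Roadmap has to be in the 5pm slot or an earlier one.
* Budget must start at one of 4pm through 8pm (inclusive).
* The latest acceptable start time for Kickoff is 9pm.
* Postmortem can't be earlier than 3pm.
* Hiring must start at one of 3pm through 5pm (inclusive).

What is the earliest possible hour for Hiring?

Hiring is available from 3pm; Hiring's own window allows nothing later than 5pm.
Hiring at 3pm is achievable: Sync in 6pm; Budget in 4pm; OffsitePrep in 5pm; Retro in 7pm; Roadmap in 2pm; Postmortem in 10pm; Kickoff in 8pm; One-on-one in 9pm; Hiring in 3pm.

3pm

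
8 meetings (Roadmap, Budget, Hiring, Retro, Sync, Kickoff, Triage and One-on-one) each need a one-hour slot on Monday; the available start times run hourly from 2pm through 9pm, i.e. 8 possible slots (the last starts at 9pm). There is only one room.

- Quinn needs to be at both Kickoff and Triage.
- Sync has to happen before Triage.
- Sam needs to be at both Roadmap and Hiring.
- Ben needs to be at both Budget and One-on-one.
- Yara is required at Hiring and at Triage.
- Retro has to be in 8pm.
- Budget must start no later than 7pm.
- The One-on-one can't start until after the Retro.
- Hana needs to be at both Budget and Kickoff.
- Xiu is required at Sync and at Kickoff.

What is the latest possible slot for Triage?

7pm

Precedence pushes Triage to at least 3pm.
Triage at 7pm is achievable: Triage in 7pm, Roadmap in 4pm, Budget in 2pm, Hiring in 5pm, Retro in 8pm, One-on-one in 9pm, Sync in 3pm, Kickoff in 6pm.
Nothing later works — the conflict and capacity constraints rule out every slot after 7pm.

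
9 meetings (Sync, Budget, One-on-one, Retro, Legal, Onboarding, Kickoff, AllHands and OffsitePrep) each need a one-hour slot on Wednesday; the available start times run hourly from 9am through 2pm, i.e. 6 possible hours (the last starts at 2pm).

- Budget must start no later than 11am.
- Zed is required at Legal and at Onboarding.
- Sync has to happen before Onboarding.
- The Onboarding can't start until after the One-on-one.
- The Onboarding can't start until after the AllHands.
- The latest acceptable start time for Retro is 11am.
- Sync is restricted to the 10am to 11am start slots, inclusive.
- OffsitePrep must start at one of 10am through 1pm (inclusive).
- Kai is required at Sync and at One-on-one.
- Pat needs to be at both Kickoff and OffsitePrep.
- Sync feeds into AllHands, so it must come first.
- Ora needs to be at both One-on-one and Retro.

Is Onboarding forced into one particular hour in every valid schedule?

No

Onboarding can be 12pm (e.g. Retro in 9am; OffsitePrep in 10am; Kickoff in 9am; One-on-one in 11am; Legal in 9am; Sync in 10am; Budget in 9am; AllHands in 11am; Onboarding in 12pm) or 1pm (e.g. One-on-one=11am; Sync=10am; Budget=9am; Retro=9am; AllHands=11am; OffsitePrep=10am; Kickoff=9am; Legal=9am; Onboarding=1pm).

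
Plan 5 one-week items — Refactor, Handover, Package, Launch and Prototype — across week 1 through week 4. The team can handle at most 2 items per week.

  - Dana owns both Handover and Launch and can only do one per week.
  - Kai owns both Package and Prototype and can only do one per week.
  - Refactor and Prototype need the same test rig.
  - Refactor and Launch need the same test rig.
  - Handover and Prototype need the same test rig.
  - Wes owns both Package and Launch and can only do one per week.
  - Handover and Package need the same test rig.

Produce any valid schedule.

Handover -> week 1, Refactor -> week 1, Prototype -> week 3, Launch -> week 3, Package -> week 2

Checking: Refactor(week 1) != Launch(week 3); Handover(week 1) != Package(week 2); Package(week 2) != Prototype(week 3); Handover(week 1) != Launch(week 3); Refactor(week 1) != Prototype(week 3); Handover(week 1) != Prototype(week 3); Package(week 2) != Launch(week 3); max 2 per week (cap 2).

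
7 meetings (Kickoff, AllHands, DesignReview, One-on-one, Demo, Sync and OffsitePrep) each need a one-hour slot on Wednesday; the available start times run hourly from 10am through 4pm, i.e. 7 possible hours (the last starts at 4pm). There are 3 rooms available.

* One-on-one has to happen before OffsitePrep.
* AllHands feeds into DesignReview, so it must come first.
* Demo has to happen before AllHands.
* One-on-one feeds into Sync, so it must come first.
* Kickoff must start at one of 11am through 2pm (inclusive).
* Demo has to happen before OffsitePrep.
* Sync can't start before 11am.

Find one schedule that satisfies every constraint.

OffsitePrep -> 12pm, Demo -> 10am, Kickoff -> 11am, Sync -> 11am, DesignReview -> 12pm, AllHands -> 11am, One-on-one -> 10am

Checking: One-on-one(10am) before Sync(11am); AllHands(11am) before DesignReview(12pm); Demo(10am) before OffsitePrep(12pm); One-on-one(10am) before OffsitePrep(12pm); Demo(10am) before AllHands(11am); Kickoff=11am in [11am,2pm]; Sync=11am in [11am,4pm]; max 3 per hour (cap 3).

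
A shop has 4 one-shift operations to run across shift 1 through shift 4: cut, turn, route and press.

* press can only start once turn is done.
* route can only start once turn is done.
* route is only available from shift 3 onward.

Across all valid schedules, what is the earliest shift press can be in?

Precedence pushes press to at least shift 2.
press at shift 2 is achievable: press=shift 2, turn=shift 1, cut=shift 1, route=shift 3.

shift 2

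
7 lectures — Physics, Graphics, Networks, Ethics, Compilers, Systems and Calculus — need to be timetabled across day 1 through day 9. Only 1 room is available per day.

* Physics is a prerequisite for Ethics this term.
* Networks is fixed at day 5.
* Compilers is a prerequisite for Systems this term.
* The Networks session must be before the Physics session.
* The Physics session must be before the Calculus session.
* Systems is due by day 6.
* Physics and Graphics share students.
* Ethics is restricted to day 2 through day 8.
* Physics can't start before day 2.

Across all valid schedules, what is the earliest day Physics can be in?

Physics is available from day 2; precedence pushes Physics to at least day 6; downstream work caps Physics at day 7.
Physics at day 6 is achievable: Networks in day 5, Physics in day 6, Systems in day 2, Calculus in day 8, Compilers in day 1, Graphics in day 3, Ethics in day 7.

day 6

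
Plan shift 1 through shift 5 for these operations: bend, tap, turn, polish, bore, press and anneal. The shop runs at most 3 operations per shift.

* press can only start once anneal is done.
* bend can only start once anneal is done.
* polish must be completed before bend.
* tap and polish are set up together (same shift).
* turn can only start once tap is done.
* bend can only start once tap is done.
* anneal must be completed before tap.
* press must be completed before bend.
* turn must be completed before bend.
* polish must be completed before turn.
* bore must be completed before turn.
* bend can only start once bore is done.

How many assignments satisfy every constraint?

Splitting on bend: it can be shift 4 (3), shift 5 (26). Listing each branch's schedules as (tap, turn, polish, bore, press, anneal) by shift number:
bend=shift 4: (2,3,2,1,2,1) (2,3,2,1,3,1) (2,3,2,2,3,1) — 3.
bend=shift 5: (2,3,2,1,2,1) (2,3,2,1,3,1) (2,3,2,1,4,1) (2,3,2,2,3,1) (2,3,2,2,4,1) (2,4,2,1,2,1) (2,4,2,1,3,1) (2,4,2,1,4,1) (2,4,2,2,3,1) (2,4,2,2,4,1) (2,4,2,3,2,1) (2,4,2,3,3,1) (2,4,2,3,4,1) (3,4,3,1,2,1) (3,4,3,1,3,1) (3,4,3,1,3,2) (3,4,3,1,4,1) (3,4,3,1,4,2) (3,4,3,2,2,1) (3,4,3,2,3,1) (3,4,3,2,3,2) (3,4,3,2,4,1) (3,4,3,2,4,2) (3,4,3,3,2,1) (3,4,3,3,4,1) (3,4,3,3,4,2) — 26.
Summing: 3 + 26 = 29.

29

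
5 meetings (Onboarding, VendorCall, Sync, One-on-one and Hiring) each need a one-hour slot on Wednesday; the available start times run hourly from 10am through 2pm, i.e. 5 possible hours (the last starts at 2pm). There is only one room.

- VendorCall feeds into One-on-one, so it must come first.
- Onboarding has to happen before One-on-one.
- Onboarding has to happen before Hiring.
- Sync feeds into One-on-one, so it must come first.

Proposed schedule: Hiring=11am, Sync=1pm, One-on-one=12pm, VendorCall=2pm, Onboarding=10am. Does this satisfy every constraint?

Sync feeds into One-on-one, so it must come first — violated.
Onboarding has to happen before One-on-one — holds.
Onboarding has to happen before Hiring — holds.
There is only one room — holds.
VendorCall feeds into One-on-one, so it must come first — violated.

Invalid. VendorCall feeds into One-on-one, so it must come first.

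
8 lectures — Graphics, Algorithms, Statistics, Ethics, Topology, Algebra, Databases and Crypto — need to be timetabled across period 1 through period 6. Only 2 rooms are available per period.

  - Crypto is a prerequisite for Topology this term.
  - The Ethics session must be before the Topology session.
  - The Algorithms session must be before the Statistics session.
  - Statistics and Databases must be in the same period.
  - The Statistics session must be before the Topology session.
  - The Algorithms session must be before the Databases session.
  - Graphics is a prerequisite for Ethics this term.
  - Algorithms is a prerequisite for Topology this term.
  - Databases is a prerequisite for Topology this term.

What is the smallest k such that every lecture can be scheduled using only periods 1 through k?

The precedence chain requires at least 3 distinct periods.
With at most 2 per period and 8 lectures, at least 4 periods are needed.
4 works (last occupied period: period 4): for example Graphics -> period 1, Algebra -> period 4, Ethics -> period 3, Topology -> period 4, Crypto -> period 3, Databases -> period 2, Statistics -> period 2, Algorithms -> period 1.

4 periods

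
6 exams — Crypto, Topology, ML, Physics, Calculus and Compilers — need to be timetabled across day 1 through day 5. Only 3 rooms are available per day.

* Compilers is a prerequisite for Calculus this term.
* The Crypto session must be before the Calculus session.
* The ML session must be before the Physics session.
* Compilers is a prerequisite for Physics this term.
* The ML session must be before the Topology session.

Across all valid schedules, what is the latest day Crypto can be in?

Downstream work caps Crypto at day 4.
Crypto at day 4 is achievable: Topology in day 2; Calculus in day 5; ML in day 1; Compilers in day 1; Physics in day 2; Crypto in day 4.

day 4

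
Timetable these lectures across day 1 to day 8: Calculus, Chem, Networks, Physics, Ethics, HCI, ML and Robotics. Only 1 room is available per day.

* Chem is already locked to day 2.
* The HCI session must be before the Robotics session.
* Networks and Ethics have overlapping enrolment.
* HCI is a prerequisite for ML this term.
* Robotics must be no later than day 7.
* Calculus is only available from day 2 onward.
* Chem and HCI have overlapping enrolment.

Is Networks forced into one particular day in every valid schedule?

No

Networks can be day 1 (e.g. Chem -> day 2, Robotics -> day 4, HCI -> day 3, Calculus -> day 5, Physics -> day 7, ML -> day 6, Networks -> day 1, Ethics -> day 8) or day 3 (e.g. Robotics in day 4; Ethics in day 8; Chem in day 2; Calculus in day 5; Physics in day 7; HCI in day 1; Networks in day 3; ML in day 6).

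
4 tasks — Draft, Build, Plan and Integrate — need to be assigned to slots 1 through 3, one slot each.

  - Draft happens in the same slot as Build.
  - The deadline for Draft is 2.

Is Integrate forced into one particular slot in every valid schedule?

No

Integrate can be 1 (e.g. Build=1; Integrate=1; Draft=1; Plan=1) or 2 (e.g. Integrate -> 2; Draft -> 1; Plan -> 1; Build -> 1).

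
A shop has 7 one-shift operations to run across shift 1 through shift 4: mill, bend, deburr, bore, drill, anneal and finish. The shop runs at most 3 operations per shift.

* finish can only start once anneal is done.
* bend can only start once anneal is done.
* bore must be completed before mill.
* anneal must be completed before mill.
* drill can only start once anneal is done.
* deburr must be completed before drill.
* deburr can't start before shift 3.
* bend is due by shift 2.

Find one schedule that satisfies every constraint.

deburr=shift 3, drill=shift 4, anneal=shift 1, bend=shift 2, bore=shift 1, mill=shift 2, finish=shift 2

Checking: deburr(shift 3) before drill(shift 4); bore(shift 1) before mill(shift 2); anneal(shift 1) before drill(shift 4); anneal(shift 1) before mill(shift 2); anneal(shift 1) before bend(shift 2); anneal(shift 1) before finish(shift 2); deburr=shift 3 in [shift 3,shift 4]; bend=shift 2 in [shift 1,shift 2]; max 3 per shift (cap 3).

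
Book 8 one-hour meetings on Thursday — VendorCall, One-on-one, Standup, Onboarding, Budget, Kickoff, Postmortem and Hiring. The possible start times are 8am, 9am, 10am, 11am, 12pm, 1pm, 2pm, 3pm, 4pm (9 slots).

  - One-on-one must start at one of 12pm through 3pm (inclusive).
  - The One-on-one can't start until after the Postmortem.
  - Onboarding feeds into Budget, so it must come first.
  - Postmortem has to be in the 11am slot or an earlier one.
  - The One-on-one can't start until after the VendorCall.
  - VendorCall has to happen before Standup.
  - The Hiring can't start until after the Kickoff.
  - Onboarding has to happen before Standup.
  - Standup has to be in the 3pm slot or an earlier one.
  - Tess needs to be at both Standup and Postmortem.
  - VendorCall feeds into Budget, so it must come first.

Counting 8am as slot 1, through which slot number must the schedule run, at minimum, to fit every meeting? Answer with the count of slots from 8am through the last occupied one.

The precedence chain requires at least 2 distinct slots.
One-on-one can't be placed before 12pm — that is slot 5 counting from 8am — so the schedule must run through at least 5 slots.
5 works (last occupied slot: 12pm): for example Postmortem in 8am, Hiring in 9am, VendorCall in 8am, Onboarding in 8am, Standup in 9am, Kickoff in 8am, One-on-one in 12pm, Budget in 9am.

5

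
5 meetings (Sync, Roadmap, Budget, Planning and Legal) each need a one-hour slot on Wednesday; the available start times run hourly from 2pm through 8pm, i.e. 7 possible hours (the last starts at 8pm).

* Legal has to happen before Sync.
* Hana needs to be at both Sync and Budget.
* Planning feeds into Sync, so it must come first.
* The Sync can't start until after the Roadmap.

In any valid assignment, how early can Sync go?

Precedence pushes Sync to at least 3pm.
Sync at 3pm is achievable: Roadmap -> 2pm; Legal -> 2pm; Planning -> 2pm; Sync -> 3pm; Budget -> 2pm.

3pm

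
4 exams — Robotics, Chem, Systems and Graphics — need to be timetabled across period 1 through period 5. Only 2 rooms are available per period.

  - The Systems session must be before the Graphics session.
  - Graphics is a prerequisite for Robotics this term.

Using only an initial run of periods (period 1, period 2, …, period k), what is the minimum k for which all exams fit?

The precedence chain requires at least 3 distinct periods.
With at most 2 per period and 4 exams, at least 2 periods are needed.
3 works (last occupied period: period 3): for example Chem=period 1, Systems=period 1, Graphics=period 2, Robotics=period 3.

3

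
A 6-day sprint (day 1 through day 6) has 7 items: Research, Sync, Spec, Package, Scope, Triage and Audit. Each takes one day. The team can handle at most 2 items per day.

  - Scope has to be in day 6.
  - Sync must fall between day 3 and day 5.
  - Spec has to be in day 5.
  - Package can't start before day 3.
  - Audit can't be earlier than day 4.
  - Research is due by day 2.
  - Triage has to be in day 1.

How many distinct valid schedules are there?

Splitting on Research: it can be day 1 (24), day 2 (24). Listing each branch's schedules as (Sync, Spec, Package, Scope, Triage, Audit) by day number:
Research=day 1: (3,5,3,6,1,4) (3,5,3,6,1,5) (3,5,3,6,1,6) (3,5,4,6,1,4) (3,5,4,6,1,5) (3,5,4,6,1,6) (3,5,5,6,1,4) (3,5,5,6,1,6) (3,5,6,6,1,4) (3,5,6,6,1,5) (4,5,3,6,1,4) (4,5,3,6,1,5) (4,5,3,6,1,6) (4,5,4,6,1,5) (4,5,4,6,1,6) (4,5,5,6,1,4) (4,5,5,6,1,6) (4,5,6,6,1,4) (4,5,6,6,1,5) (5,5,3,6,1,4) (5,5,3,6,1,6) (5,5,4,6,1,4) (5,5,4,6,1,6) (5,5,6,6,1,4) — 24.
Research=day 2: (3,5,3,6,1,4) (3,5,3,6,1,5) (3,5,3,6,1,6) (3,5,4,6,1,4) (3,5,4,6,1,5) (3,5,4,6,1,6) (3,5,5,6,1,4) (3,5,5,6,1,6) (3,5,6,6,1,4) (3,5,6,6,1,5) (4,5,3,6,1,4) (4,5,3,6,1,5) (4,5,3,6,1,6) (4,5,4,6,1,5) (4,5,4,6,1,6) (4,5,5,6,1,4) (4,5,5,6,1,6) (4,5,6,6,1,4) (4,5,6,6,1,5) (5,5,3,6,1,4) (5,5,3,6,1,6) (5,5,4,6,1,4) (5,5,4,6,1,6) (5,5,6,6,1,4) — 24.
Summing: 24 + 24 = 48.

48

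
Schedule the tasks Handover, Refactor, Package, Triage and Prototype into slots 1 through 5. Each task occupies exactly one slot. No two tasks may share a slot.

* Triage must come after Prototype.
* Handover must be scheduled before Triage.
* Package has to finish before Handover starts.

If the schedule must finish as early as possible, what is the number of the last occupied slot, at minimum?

5

The precedence chain requires at least 3 distinct slots.
With at most 1 per slot and 5 tasks, at least 5 slots are needed.
5 works (last occupied slot: 5): for example Package -> 1; Prototype -> 3; Triage -> 4; Refactor -> 5; Handover -> 2.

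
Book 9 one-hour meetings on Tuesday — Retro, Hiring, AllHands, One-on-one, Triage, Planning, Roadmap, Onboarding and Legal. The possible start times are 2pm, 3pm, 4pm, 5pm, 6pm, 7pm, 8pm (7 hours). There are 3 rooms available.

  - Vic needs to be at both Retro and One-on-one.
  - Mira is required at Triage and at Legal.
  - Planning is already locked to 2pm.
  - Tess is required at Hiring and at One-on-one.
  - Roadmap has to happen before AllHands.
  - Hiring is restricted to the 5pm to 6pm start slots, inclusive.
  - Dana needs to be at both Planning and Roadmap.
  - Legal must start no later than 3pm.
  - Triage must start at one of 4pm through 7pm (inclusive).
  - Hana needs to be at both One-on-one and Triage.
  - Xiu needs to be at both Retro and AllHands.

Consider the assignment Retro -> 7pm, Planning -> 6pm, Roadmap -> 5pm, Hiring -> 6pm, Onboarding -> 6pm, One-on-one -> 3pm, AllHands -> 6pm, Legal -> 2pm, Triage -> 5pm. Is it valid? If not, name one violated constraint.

Vic needs to be at both Retro and One-on-one — holds.
Triage must start at one of 4pm through 7pm (inclusive) — holds.
Hiring is restricted to the 5pm to 6pm start slots, inclusive — holds.
Tess is required at Hiring and at One-on-one — holds.
Legal must start no later than 3pm — holds.
Dana needs to be at both Planning and Roadmap — holds.
Hana needs to be at both One-on-one and Triage — holds.
Roadmap has to happen before AllHands — holds.
Planning is already locked to 2pm — violated.
There are 3 rooms available — violated.
Xiu needs to be at both Retro and AllHands — holds.
Mira is required at Triage and at Legal — holds.

No — it violates: There are 3 rooms available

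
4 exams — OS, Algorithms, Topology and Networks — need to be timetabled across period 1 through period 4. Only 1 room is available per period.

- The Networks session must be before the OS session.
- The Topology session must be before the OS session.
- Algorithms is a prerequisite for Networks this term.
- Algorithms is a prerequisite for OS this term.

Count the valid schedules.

Enumerating: Topology in period 3; Algorithms in period 1; Networks in period 2; OS in period 4 | Algorithms=period 1; OS=period 4; Networks=period 3; Topology=period 2 | Networks in period 3; OS in period 4; Topology in period 1; Algorithms in period 2.

3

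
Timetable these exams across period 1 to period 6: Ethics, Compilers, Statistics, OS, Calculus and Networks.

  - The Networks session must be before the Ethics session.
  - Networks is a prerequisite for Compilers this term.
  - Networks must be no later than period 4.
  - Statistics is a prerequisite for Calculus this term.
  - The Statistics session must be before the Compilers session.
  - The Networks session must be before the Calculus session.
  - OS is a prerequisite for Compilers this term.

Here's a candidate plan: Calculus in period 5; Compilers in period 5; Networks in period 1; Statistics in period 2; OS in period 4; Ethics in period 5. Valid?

OS is a prerequisite for Compilers this term — holds.
The Statistics session must be before the Compilers session — holds.
The Networks session must be before the Calculus session — holds.
Networks must be no later than period 4 — holds.
Networks is a prerequisite for Compilers this term — holds.
The Networks session must be before the Ethics session — holds.
Statistics is a prerequisite for Calculus this term — holds.

Yes, all constraints hold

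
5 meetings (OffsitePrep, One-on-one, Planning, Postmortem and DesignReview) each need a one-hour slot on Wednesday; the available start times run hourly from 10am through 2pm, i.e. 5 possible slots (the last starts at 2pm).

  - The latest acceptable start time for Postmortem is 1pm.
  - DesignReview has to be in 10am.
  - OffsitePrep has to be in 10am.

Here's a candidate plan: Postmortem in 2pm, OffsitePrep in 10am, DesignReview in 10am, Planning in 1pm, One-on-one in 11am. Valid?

No. The latest acceptable start time for Postmortem is 1pm is not satisfied.

The latest acceptable start time for Postmortem is 1pm — violated.
DesignReview has to be in 10am — holds.
OffsitePrep has to be in 10am — holds.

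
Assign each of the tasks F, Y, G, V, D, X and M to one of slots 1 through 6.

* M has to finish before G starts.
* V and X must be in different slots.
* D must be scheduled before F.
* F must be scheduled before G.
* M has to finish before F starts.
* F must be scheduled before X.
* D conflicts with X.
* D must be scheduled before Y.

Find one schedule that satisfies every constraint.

M -> 1; X -> 3; D -> 1; V -> 1; G -> 3; Y -> 2; F -> 2

Checking: M(1) before F(2); M(1) before G(3); F(2) before X(3); D(1) before F(2); D(1) before Y(2); F(2) before G(3); D(1) != X(3); V(1) != X(3).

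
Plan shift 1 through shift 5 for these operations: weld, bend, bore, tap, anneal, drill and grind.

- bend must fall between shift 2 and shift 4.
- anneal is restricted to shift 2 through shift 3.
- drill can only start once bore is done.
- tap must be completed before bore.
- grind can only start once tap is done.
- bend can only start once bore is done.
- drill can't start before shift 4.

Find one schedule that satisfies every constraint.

weld -> shift 1; tap -> shift 1; drill -> shift 4; bend -> shift 3; anneal -> shift 2; grind -> shift 2; bore -> shift 2

Checking: bore(shift 2) before drill(shift 4); tap(shift 1) before grind(shift 2); tap(shift 1) before bore(shift 2); bore(shift 2) before bend(shift 3); anneal=shift 2 in [shift 2,shift 3]; bend=shift 3 in [shift 2,shift 4]; drill=shift 4 in [shift 4,shift 5].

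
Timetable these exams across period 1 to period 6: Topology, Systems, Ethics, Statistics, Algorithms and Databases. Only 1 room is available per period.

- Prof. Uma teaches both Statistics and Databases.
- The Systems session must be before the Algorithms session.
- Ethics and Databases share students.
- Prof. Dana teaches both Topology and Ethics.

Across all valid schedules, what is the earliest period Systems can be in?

period 1

Downstream work caps Systems at period 5.
Systems at period 1 is achievable: Topology=period 3; Systems=period 1; Ethics=period 4; Algorithms=period 2; Databases=period 6; Statistics=period 5.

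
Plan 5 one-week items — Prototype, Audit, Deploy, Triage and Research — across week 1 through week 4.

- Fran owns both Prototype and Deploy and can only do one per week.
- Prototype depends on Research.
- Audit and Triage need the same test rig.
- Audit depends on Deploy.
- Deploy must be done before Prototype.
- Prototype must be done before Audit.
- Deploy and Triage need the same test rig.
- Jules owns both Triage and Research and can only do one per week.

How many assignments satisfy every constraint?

Splitting on Prototype: it can be week 2 (4), week 3 (6). Listing each branch's schedules as (Audit, Deploy, Triage, Research) by week number:
Prototype=week 2: (3,1,2,1) (3,1,4,1) (4,1,2,1) (4,1,3,1) — 4.
Prototype=week 3: (4,1,2,1) (4,1,3,1) (4,1,3,2) (4,2,1,2) (4,2,3,1) (4,2,3,2) — 6.
Summing: 4 + 6 = 10.

10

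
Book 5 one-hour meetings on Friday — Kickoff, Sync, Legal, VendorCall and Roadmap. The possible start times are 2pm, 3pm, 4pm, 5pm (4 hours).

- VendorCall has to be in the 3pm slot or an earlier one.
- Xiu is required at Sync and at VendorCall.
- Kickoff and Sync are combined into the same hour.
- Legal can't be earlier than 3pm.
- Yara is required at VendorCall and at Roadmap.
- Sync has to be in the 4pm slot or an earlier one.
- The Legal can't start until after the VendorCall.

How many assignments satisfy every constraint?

30

Splitting on Kickoff: it can be 2pm (6), 3pm (9), 4pm (15). Listing each branch's schedules as (Sync, Legal, VendorCall, Roadmap):
Kickoff=2pm: (2pm,4pm,3pm,2pm) (2pm,4pm,3pm,4pm) (2pm,4pm,3pm,5pm) (2pm,5pm,3pm,2pm) (2pm,5pm,3pm,4pm) (2pm,5pm,3pm,5pm) — 6.
Kickoff=3pm: (3pm,3pm,2pm,3pm) (3pm,3pm,2pm,4pm) (3pm,3pm,2pm,5pm) (3pm,4pm,2pm,3pm) (3pm,4pm,2pm,4pm) (3pm,4pm,2pm,5pm) (3pm,5pm,2pm,3pm) (3pm,5pm,2pm,4pm) (3pm,5pm,2pm,5pm) — 9.
Kickoff=4pm: (4pm,3pm,2pm,3pm) (4pm,3pm,2pm,4pm) (4pm,3pm,2pm,5pm) (4pm,4pm,2pm,3pm) (4pm,4pm,2pm,4pm) (4pm,4pm,2pm,5pm) (4pm,4pm,3pm,2pm) (4pm,4pm,3pm,4pm) (4pm,4pm,3pm,5pm) (4pm,5pm,2pm,3pm) (4pm,5pm,2pm,4pm) (4pm,5pm,2pm,5pm) (4pm,5pm,3pm,2pm) (4pm,5pm,3pm,4pm) (4pm,5pm,3pm,5pm) — 15.
Summing: 6 + 9 + 15 = 30.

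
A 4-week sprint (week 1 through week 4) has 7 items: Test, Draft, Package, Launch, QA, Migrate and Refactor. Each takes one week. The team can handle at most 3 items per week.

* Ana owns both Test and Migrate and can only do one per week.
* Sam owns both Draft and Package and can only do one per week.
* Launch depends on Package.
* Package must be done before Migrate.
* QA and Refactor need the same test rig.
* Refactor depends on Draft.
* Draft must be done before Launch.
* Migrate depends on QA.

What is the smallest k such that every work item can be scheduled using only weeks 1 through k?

3 weeks

The precedence chain requires at least 2 distinct weeks.
With at most 3 per week and 7 work items, at least 3 weeks are needed.
3 works (last occupied week: week 3): for example Package in week 2; Launch in week 3; QA in week 1; Draft in week 1; Migrate in week 3; Refactor in week 2; Test in week 1.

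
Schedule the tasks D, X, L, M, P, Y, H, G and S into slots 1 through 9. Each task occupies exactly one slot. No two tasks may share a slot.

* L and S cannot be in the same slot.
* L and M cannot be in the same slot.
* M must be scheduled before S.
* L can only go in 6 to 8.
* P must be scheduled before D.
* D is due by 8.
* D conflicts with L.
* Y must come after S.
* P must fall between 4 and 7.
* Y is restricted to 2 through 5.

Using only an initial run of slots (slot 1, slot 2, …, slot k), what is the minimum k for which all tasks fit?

9

The precedence chain requires at least 3 distinct slots.
With at most 1 per slot and 9 tasks, at least 9 slots are needed.
L can't be placed before 6, so the schedule must run through at least slot 6.
9 works (last occupied slot: 9): for example X -> 7, P -> 4, S -> 2, L -> 6, H -> 8, M -> 1, G -> 9, Y -> 3, D -> 5.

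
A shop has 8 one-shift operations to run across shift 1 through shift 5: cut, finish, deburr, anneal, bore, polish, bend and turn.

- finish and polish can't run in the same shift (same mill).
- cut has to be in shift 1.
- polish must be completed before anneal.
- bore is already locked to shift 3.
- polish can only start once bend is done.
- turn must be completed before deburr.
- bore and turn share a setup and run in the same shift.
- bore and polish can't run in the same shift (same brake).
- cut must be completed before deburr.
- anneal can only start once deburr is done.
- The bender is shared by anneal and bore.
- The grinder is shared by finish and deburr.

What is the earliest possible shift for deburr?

shift 4

Precedence pushes deburr to at least shift 4; downstream work caps deburr at shift 4.
deburr at shift 4 is achievable: bore -> shift 3; turn -> shift 3; anneal -> shift 5; deburr -> shift 4; bend -> shift 1; cut -> shift 1; finish -> shift 1; polish -> shift 2.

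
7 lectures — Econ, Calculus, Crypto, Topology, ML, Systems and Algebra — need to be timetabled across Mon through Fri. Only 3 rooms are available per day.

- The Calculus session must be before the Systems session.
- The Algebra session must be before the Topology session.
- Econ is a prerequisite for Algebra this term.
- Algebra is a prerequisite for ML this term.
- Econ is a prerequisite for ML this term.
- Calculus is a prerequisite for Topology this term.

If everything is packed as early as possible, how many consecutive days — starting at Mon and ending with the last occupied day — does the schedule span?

The precedence chain requires at least 3 distinct days.
With at most 3 per day and 7 lectures, at least 3 days are needed.
3 works (last occupied day: Wed): for example Algebra -> Tue, Systems -> Tue, Crypto -> Mon, ML -> Wed, Calculus -> Mon, Topology -> Wed, Econ -> Mon.

3 days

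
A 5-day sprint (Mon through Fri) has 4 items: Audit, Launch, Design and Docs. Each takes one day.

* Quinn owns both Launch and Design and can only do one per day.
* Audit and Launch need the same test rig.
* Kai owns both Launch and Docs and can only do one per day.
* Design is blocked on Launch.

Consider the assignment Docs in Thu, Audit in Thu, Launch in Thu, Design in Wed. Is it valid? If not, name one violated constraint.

No — it violates: Design is blocked on Launch

Kai owns both Launch and Docs and can only do one per day — violated.
Design is blocked on Launch — violated.
Quinn owns both Launch and Design and can only do one per day — holds.
Audit and Launch need the same test rig — violated.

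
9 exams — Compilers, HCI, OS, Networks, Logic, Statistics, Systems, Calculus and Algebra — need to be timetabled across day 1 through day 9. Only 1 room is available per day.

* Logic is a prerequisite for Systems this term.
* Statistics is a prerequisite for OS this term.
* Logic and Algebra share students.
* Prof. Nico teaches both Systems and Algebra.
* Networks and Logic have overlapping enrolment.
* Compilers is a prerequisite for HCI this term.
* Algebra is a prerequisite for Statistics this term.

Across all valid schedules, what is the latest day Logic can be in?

day 8

Downstream work caps Logic at day 8.
Logic at day 8 is achievable: Compilers in day 3, HCI in day 4, Logic in day 8, Algebra in day 1, Networks in day 6, Statistics in day 2, OS in day 5, Calculus in day 7, Systems in day 9.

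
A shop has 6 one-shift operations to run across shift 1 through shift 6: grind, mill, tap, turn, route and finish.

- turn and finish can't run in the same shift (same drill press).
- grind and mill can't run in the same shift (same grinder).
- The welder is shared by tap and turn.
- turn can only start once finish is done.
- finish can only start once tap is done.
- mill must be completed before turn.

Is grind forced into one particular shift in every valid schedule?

grind can be shift 1 (e.g. route=shift 1, tap=shift 1, mill=shift 2, turn=shift 3, grind=shift 1, finish=shift 2) or shift 2 (e.g. finish -> shift 2, route -> shift 1, tap -> shift 1, mill -> shift 1, turn -> shift 3, grind -> shift 2).

No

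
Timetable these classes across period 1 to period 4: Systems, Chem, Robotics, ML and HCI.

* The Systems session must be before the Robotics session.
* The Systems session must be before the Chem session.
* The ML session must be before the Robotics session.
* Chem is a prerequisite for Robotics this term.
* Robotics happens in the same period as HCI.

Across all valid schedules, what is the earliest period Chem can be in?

Precedence pushes Chem to at least period 2; downstream work caps Chem at period 3.
Chem at period 2 is achievable: Robotics=period 3, HCI=period 3, Systems=period 1, ML=period 1, Chem=period 2.

period 2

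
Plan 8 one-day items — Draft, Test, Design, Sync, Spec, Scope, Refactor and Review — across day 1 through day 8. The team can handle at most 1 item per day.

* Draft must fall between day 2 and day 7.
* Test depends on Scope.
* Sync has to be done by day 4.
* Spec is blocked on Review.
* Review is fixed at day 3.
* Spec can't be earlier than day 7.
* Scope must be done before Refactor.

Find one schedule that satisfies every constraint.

Design -> day 8; Refactor -> day 6; Draft -> day 2; Test -> day 5; Review -> day 3; Sync -> day 1; Scope -> day 4; Spec -> day 7

Checking: Review(day 3) before Spec(day 7); Scope(day 4) before Test(day 5); Scope(day 4) before Refactor(day 6); Review=day 3 in [day 3,day 3]; Spec=day 7 in [day 7,day 8]; Draft=day 2 in [day 2,day 7]; Sync=day 1 in [day 1,day 4]; max 1 per day (cap 1).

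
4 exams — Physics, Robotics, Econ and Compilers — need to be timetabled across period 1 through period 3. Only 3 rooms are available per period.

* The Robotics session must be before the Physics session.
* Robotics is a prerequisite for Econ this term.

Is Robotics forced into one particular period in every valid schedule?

Robotics can be period 1 (e.g. Econ in period 2, Physics in period 2, Compilers in period 1, Robotics in period 1) or period 2 (e.g. Robotics in period 2, Compilers in period 1, Econ in period 3, Physics in period 3).

No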